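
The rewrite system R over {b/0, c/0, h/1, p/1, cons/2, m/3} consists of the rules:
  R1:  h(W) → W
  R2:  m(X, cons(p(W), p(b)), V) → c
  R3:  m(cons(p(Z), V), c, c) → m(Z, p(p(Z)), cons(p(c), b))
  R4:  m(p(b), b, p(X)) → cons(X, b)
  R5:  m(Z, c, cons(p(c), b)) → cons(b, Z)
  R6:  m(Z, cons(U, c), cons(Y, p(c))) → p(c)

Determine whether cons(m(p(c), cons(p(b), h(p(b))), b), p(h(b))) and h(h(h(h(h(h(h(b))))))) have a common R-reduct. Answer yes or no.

Reduce t₁ = cons(m(p(c), cons(p(b), h(p(b))), b), p(h(b))):
1. cons(m(p(c), cons(p(b), h(p(b))), b), p(h(b)))  →  cons(m(p(c), cons(p(b), p(b)), b), p(h(b)))   [R1 at 1.2.2]
2. cons(m(p(c), cons(p(b), p(b)), b), p(h(b)))  →  cons(c, p(h(b)))   [R2 at 1]
3. cons(c, p(h(b)))  →  cons(c, p(b))   [R1 at 2.1]

Reduce t₂ = h(h(h(h(h(h(h(b))))))):
1. h(h(h(h(h(h(h(b)))))))  →  h(h(h(h(h(h(b))))))   [R1 at ε]
2. h(h(h(h(h(h(b))))))  →  h(h(h(h(h(b)))))   [R1 at ε]
3. h(h(h(h(h(b)))))  →  h(h(h(h(b))))   [R1 at ε]
4. h(h(h(h(b))))  →  h(h(h(b)))   [R1 at ε]
5. h(h(h(b)))  →  h(h(b))   [R1 at ε]
6. h(h(b))  →  h(b)   [R1 at ε]
7. h(b)  →  b   [R1 at ε]

no — NF(t₁) = cons(c, p(b)), NF(t₂) = b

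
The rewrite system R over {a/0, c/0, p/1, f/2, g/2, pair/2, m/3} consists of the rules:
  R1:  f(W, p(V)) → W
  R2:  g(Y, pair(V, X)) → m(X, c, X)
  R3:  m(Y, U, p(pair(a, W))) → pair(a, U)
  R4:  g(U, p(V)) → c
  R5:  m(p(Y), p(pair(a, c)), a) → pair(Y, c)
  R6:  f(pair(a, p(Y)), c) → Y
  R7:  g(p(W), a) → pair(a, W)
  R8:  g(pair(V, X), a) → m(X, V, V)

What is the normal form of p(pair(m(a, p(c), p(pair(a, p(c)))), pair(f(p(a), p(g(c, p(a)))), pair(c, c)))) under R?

p(pair(pair(a, p(c)), pair(p(a), pair(c, c))))

1. p(pair(m(a, p(c), p(pair(a, p(c)))), pair(f(p(a), p(g(c, p(a)))), pair(c, c))))  →  p(pair(pair(a, p(c)), pair(f(p(a), p(g(c, p(a)))), pair(c, c))))   [R3 at 1.1]
2. p(pair(pair(a, p(c)), pair(f(p(a), p(g(c, p(a)))), pair(c, c))))  →  p(pair(pair(a, p(c)), pair(p(a), pair(c, c))))   [R1 at 1.2.1]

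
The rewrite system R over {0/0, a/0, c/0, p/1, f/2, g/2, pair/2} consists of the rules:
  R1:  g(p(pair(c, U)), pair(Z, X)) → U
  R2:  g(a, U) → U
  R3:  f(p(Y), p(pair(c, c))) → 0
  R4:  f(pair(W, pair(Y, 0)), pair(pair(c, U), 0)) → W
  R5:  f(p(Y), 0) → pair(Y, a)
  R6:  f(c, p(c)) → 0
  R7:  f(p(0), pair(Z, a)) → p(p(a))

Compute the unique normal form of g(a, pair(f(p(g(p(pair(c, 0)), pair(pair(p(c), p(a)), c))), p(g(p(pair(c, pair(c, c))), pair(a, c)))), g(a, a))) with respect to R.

pair(0, a)

1. g(a, pair(f(p(g(p(pair(c, 0)), pair(pair(p(c), p(a)), c))), p(g(p(pair(c, pair(c, c))), pair(a, c)))), g(a, a)))  →  pair(f(p(g(p(pair(c, 0)), pair(pair(p(c), p(a)), c))), p(g(p(pair(c, pair(c, c))), pair(a, c)))), g(a, a))   [R2 at ε]
2. pair(f(p(g(p(pair(c, 0)), pair(pair(p(c), p(a)), c))), p(g(p(pair(c, pair(c, c))), pair(a, c)))), g(a, a))  →  pair(f(p(0), p(g(p(pair(c, pair(c, c))), pair(a, c)))), g(a, a))   [R1 at 1.1.1]
3. pair(f(p(0), p(g(p(pair(c, pair(c, c))), pair(a, c)))), g(a, a))  →  pair(f(p(0), p(pair(c, c))), g(a, a))   [R1 at 1.2.1]
4. pair(f(p(0), p(pair(c, c))), g(a, a))  →  pair(0, g(a, a))   [R3 at 1]
5. pair(0, g(a, a))  →  pair(0, a)   [R2 at 2]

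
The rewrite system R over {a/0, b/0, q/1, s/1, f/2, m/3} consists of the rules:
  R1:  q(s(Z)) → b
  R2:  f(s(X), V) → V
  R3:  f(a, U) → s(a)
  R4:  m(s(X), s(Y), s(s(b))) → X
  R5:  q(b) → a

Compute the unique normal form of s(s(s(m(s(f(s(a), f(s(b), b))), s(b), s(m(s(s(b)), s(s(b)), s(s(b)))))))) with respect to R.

s(s(s(b)))

1. s(s(s(m(s(f(s(a), f(s(b), b))), s(b), s(m(s(s(b)), s(s(b)), s(s(b))))))))  →  s(s(s(m(s(f(s(b), b)), s(b), s(m(s(s(b)), s(s(b)), s(s(b))))))))   [R2 at 1.1.1.1.1]
2. s(s(s(m(s(f(s(b), b)), s(b), s(m(s(s(b)), s(s(b)), s(s(b))))))))  →  s(s(s(m(s(b), s(b), s(m(s(s(b)), s(s(b)), s(s(b))))))))   [R2 at 1.1.1.1.1]
3. s(s(s(m(s(b), s(b), s(m(s(s(b)), s(s(b)), s(s(b))))))))  →  s(s(s(m(s(b), s(b), s(s(b))))))   [R4 at 1.1.1.3.1]
4. s(s(s(m(s(b), s(b), s(s(b))))))  →  s(s(s(b)))   [R4 at 1.1.1]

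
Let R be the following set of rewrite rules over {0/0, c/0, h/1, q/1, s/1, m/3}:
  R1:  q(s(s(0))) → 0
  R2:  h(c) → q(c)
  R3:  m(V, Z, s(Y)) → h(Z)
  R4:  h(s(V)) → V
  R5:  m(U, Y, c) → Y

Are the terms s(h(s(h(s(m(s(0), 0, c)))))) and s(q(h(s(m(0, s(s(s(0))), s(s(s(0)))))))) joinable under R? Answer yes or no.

Reduce t₁ = s(h(s(h(s(m(s(0), 0, c)))))):
1. s(h(s(h(s(m(s(0), 0, c))))))  →  s(h(s(m(s(0), 0, c))))   [R4 at 1]
2. s(h(s(m(s(0), 0, c))))  →  s(m(s(0), 0, c))   [R4 at 1]
3. s(m(s(0), 0, c))  →  s(0)   [R5 at 1]

Reduce t₂ = s(q(h(s(m(0, s(s(s(0))), s(s(s(0)))))))):
1. s(q(h(s(m(0, s(s(s(0))), s(s(s(0))))))))  →  s(q(m(0, s(s(s(0))), s(s(s(0))))))   [R4 at 1.1]
2. s(q(m(0, s(s(s(0))), s(s(s(0))))))  →  s(q(h(s(s(s(0))))))   [R3 at 1.1]
3. s(q(h(s(s(s(0))))))  →  s(q(s(s(0))))   [R4 at 1.1]
4. s(q(s(s(0))))  →  s(0)   [R1 at 1]

yes — NF(t₁) = s(0), NF(t₂) = s(0)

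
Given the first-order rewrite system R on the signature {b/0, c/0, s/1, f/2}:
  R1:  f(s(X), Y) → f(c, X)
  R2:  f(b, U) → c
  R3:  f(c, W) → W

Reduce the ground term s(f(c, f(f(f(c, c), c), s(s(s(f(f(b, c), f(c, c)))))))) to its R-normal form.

s(s(s(s(c))))

1. s(f(c, f(f(f(c, c), c), s(s(s(f(f(b, c), f(c, c))))))))  →  s(f(f(f(c, c), c), s(s(s(f(f(b, c), f(c, c)))))))   [R3 at 1]
2. s(f(f(f(c, c), c), s(s(s(f(f(b, c), f(c, c)))))))  →  s(f(f(c, c), s(s(s(f(f(b, c), f(c, c)))))))   [R3 at 1.1.1]
3. s(f(f(c, c), s(s(s(f(f(b, c), f(c, c)))))))  →  s(f(c, s(s(s(f(f(b, c), f(c, c)))))))   [R3 at 1.1]
4. s(f(c, s(s(s(f(f(b, c), f(c, c)))))))  →  s(s(s(s(f(f(b, c), f(c, c))))))   [R3 at 1]
5. s(s(s(s(f(f(b, c), f(c, c))))))  →  s(s(s(s(f(c, f(c, c))))))   [R2 at 1.1.1.1.1]
6. s(s(s(s(f(c, f(c, c))))))  →  s(s(s(s(f(c, c)))))   [R3 at 1.1.1.1]
7. s(s(s(s(f(c, c)))))  →  s(s(s(s(c))))   [R3 at 1.1.1.1]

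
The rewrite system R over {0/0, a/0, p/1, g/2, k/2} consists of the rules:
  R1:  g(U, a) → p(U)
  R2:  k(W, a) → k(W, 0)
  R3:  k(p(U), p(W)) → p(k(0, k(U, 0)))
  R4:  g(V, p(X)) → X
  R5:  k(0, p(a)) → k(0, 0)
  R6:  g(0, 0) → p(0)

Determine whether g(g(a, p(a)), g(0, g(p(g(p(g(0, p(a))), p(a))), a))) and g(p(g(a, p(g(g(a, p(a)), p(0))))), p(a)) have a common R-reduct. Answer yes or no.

Reduce t₁ = g(g(a, p(a)), g(0, g(p(g(p(g(0, p(a))), p(a))), a))):
1. g(g(a, p(a)), g(0, g(p(g(p(g(0, p(a))), p(a))), a)))  →  g(a, g(0, g(p(g(p(g(0, p(a))), p(a))), a)))   [R4 at 1]
2. g(a, g(0, g(p(g(p(g(0, p(a))), p(a))), a)))  →  g(a, g(0, p(p(g(p(g(0, p(a))), p(a))))))   [R1 at 2.2]
3. g(a, g(0, p(p(g(p(g(0, p(a))), p(a))))))  →  g(a, p(g(p(g(0, p(a))), p(a))))   [R4 at 2]
4. g(a, p(g(p(g(0, p(a))), p(a))))  →  g(p(g(0, p(a))), p(a))   [R4 at ε]
5. g(p(g(0, p(a))), p(a))  →  a   [R4 at ε]

Reduce t₂ = g(p(g(a, p(g(g(a, p(a)), p(0))))), p(a)):
1. g(p(g(a, p(g(g(a, p(a)), p(0))))), p(a))  →  a   [R4 at ε]

yes — NF(t₁) = a, NF(t₂) = a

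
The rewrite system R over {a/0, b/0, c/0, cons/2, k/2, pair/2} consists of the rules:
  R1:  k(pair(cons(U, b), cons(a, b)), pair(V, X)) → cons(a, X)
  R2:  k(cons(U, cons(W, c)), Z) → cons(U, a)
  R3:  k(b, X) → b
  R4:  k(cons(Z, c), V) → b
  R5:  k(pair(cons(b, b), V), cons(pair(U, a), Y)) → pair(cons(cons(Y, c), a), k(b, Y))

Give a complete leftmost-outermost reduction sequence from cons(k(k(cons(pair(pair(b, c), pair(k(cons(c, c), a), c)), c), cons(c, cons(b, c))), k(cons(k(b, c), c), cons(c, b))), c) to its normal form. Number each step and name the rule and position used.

1. cons(k(k(cons(pair(pair(b, c), pair(k(cons(c, c), a), c)), c), cons(c, cons(b, c))), k(cons(k(b, c), c), cons(c, b))), c)  →  cons(k(b, k(cons(k(b, c), c), cons(c, b))), c)   [R4 at 1.1]
2. cons(k(b, k(cons(k(b, c), c), cons(c, b))), c)  →  cons(b, c)   [R3 at 1]

cons(b, c)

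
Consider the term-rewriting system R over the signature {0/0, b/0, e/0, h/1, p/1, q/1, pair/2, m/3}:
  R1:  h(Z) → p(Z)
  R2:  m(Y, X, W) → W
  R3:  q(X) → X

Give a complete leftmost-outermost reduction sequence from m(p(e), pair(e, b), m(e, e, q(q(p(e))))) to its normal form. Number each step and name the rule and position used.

p(e)

1. m(p(e), pair(e, b), m(e, e, q(q(p(e)))))  →  m(e, e, q(q(p(e))))   [R2 at ε]
2. m(e, e, q(q(p(e))))  →  q(q(p(e)))   [R2 at ε]
3. q(q(p(e)))  →  q(p(e))   [R3 at ε]
4. q(p(e))  →  p(e)   [R3 at ε]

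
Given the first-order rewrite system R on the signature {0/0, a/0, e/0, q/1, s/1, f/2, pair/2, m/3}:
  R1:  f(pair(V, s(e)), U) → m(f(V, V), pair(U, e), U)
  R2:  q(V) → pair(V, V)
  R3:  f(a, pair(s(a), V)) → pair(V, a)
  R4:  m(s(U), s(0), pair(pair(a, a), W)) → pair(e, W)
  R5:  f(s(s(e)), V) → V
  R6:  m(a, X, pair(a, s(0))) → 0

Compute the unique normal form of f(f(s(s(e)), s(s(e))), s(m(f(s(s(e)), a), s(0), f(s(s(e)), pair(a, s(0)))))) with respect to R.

s(0)

1. f(f(s(s(e)), s(s(e))), s(m(f(s(s(e)), a), s(0), f(s(s(e)), pair(a, s(0))))))  →  f(s(s(e)), s(m(f(s(s(e)), a), s(0), f(s(s(e)), pair(a, s(0))))))   [R5 at 1]
2. f(s(s(e)), s(m(f(s(s(e)), a), s(0), f(s(s(e)), pair(a, s(0))))))  →  s(m(f(s(s(e)), a), s(0), f(s(s(e)), pair(a, s(0)))))   [R5 at ε]
3. s(m(f(s(s(e)), a), s(0), f(s(s(e)), pair(a, s(0)))))  →  s(m(a, s(0), f(s(s(e)), pair(a, s(0)))))   [R5 at 1.1]
4. s(m(a, s(0), f(s(s(e)), pair(a, s(0)))))  →  s(m(a, s(0), pair(a, s(0))))   [R5 at 1.3]
5. s(m(a, s(0), pair(a, s(0))))  →  s(0)   [R6 at 1]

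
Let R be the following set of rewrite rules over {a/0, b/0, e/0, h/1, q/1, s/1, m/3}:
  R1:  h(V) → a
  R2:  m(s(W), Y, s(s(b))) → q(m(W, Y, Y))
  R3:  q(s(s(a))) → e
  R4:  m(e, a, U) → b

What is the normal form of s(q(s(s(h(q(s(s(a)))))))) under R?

s(e)

1. s(q(s(s(h(q(s(s(a))))))))  →  s(q(s(s(a))))   [R1 at 1.1.1.1]
2. s(q(s(s(a))))  →  s(e)   [R3 at 1]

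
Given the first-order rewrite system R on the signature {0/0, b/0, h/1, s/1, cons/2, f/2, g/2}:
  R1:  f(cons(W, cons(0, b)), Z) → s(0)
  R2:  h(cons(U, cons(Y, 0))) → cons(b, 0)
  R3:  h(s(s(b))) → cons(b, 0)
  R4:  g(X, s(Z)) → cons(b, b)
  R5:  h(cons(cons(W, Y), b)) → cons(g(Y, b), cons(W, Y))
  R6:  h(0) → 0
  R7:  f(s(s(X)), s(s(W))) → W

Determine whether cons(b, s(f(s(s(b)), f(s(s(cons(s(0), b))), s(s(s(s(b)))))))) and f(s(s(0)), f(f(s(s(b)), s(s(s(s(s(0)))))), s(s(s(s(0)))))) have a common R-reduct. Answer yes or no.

Reduce t₁ = cons(b, s(f(s(s(b)), f(s(s(cons(s(0), b))), s(s(s(s(b)))))))):
1. cons(b, s(f(s(s(b)), f(s(s(cons(s(0), b))), s(s(s(s(b))))))))  →  cons(b, s(f(s(s(b)), s(s(b)))))   [R7 at 2.1.2]
2. cons(b, s(f(s(s(b)), s(s(b)))))  →  cons(b, s(b))   [R7 at 2.1]

Reduce t₂ = f(s(s(0)), f(f(s(s(b)), s(s(s(s(s(0)))))), s(s(s(s(0)))))):
1. f(s(s(0)), f(f(s(s(b)), s(s(s(s(s(0)))))), s(s(s(s(0))))))  →  f(s(s(0)), f(s(s(s(0))), s(s(s(s(0))))))   [R7 at 2.1]
2. f(s(s(0)), f(s(s(s(0))), s(s(s(s(0))))))  →  f(s(s(0)), s(s(0)))   [R7 at 2]
3. f(s(s(0)), s(s(0)))  →  0   [R7 at ε]

no — NF(t₁) = cons(b, s(b)), NF(t₂) = 0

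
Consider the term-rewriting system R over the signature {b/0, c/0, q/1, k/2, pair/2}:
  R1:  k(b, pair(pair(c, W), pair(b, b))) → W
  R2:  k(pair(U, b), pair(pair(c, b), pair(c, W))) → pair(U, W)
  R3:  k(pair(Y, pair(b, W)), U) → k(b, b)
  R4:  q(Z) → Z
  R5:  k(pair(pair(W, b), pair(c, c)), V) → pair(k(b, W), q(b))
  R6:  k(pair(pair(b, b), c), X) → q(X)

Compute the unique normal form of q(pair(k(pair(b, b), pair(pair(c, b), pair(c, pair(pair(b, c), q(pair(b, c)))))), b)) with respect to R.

pair(pair(b, pair(pair(b, c), pair(b, c))), b)

1. q(pair(k(pair(b, b), pair(pair(c, b), pair(c, pair(pair(b, c), q(pair(b, c)))))), b))  →  pair(k(pair(b, b), pair(pair(c, b), pair(c, pair(pair(b, c), q(pair(b, c)))))), b)   [R4 at ε]
2. pair(k(pair(b, b), pair(pair(c, b), pair(c, pair(pair(b, c), q(pair(b, c)))))), b)  →  pair(pair(b, pair(pair(b, c), q(pair(b, c)))), b)   [R2 at 1]
3. pair(pair(b, pair(pair(b, c), q(pair(b, c)))), b)  →  pair(pair(b, pair(pair(b, c), pair(b, c))), b)   [R4 at 1.2.2]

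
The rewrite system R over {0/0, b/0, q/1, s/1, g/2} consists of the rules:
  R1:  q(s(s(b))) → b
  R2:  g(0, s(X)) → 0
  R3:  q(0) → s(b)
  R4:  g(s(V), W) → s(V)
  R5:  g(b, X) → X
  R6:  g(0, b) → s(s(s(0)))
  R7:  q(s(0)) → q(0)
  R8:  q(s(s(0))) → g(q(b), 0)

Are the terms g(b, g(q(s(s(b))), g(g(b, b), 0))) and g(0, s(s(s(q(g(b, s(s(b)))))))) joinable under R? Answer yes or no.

yes — NF(t₁) = 0, NF(t₂) = 0

Reduce t₁ = g(b, g(q(s(s(b))), g(g(b, b), 0))):
1. g(b, g(q(s(s(b))), g(g(b, b), 0)))  →  g(q(s(s(b))), g(g(b, b), 0))   [R5 at ε]
2. g(q(s(s(b))), g(g(b, b), 0))  →  g(b, g(g(b, b), 0))   [R1 at 1]
3. g(b, g(g(b, b), 0))  →  g(g(b, b), 0)   [R5 at ε]
4. g(g(b, b), 0)  →  g(b, 0)   [R5 at 1]
5. g(b, 0)  →  0   [R5 at ε]

Reduce t₂ = g(0, s(s(s(q(g(b, s(s(b)))))))):
1. g(0, s(s(s(q(g(b, s(s(b))))))))  →  0   [R2 at ε]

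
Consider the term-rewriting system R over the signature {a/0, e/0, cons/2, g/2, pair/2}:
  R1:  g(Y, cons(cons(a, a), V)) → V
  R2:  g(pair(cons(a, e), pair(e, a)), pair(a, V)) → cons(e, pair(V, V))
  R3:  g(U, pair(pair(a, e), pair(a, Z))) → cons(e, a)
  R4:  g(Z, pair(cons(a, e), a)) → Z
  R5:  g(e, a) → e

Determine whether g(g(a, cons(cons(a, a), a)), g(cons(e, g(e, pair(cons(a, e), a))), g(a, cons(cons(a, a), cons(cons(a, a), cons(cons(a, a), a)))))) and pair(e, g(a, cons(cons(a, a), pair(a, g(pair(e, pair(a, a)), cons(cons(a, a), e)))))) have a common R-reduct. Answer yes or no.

no — NF(t₁) = a, NF(t₂) = pair(e, pair(a, e))

Reduce t₁ = g(g(a, cons(cons(a, a), a)), g(cons(e, g(e, pair(cons(a, e), a))), g(a, cons(cons(a, a), cons(cons(a, a), cons(cons(a, a), a)))))):
1. g(g(a, cons(cons(a, a), a)), g(cons(e, g(e, pair(cons(a, e), a))), g(a, cons(cons(a, a), cons(cons(a, a), cons(cons(a, a), a))))))  →  g(a, g(cons(e, g(e, pair(cons(a, e), a))), g(a, cons(cons(a, a), cons(cons(a, a), cons(cons(a, a), a))))))   [R1 at 1]
2. g(a, g(cons(e, g(e, pair(cons(a, e), a))), g(a, cons(cons(a, a), cons(cons(a, a), cons(cons(a, a), a))))))  →  g(a, g(cons(e, e), g(a, cons(cons(a, a), cons(cons(a, a), cons(cons(a, a), a))))))   [R4 at 2.1.2]
3. g(a, g(cons(e, e), g(a, cons(cons(a, a), cons(cons(a, a), cons(cons(a, a), a))))))  →  g(a, g(cons(e, e), cons(cons(a, a), cons(cons(a, a), a))))   [R1 at 2.2]
4. g(a, g(cons(e, e), cons(cons(a, a), cons(cons(a, a), a))))  →  g(a, cons(cons(a, a), a))   [R1 at 2]
5. g(a, cons(cons(a, a), a))  →  a   [R1 at ε]

Reduce t₂ = pair(e, g(a, cons(cons(a, a), pair(a, g(pair(e, pair(a, a)), cons(cons(a, a), e)))))):
1. pair(e, g(a, cons(cons(a, a), pair(a, g(pair(e, pair(a, a)), cons(cons(a, a), e))))))  →  pair(e, pair(a, g(pair(e, pair(a, a)), cons(cons(a, a), e))))   [R1 at 2]
2. pair(e, pair(a, g(pair(e, pair(a, a)), cons(cons(a, a), e))))  →  pair(e, pair(a, e))   [R1 at 2.2]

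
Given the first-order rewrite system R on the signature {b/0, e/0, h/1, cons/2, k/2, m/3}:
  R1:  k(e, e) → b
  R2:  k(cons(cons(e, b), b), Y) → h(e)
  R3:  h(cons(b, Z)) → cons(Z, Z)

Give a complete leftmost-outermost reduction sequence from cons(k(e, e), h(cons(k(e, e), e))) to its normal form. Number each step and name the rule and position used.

cons(b, cons(e, e))

1. cons(k(e, e), h(cons(k(e, e), e)))  →  cons(b, h(cons(k(e, e), e)))   [R1 at 1]
2. cons(b, h(cons(k(e, e), e)))  →  cons(b, h(cons(b, e)))   [R1 at 2.1.1]
3. cons(b, h(cons(b, e)))  →  cons(b, cons(e, e))   [R3 at 2]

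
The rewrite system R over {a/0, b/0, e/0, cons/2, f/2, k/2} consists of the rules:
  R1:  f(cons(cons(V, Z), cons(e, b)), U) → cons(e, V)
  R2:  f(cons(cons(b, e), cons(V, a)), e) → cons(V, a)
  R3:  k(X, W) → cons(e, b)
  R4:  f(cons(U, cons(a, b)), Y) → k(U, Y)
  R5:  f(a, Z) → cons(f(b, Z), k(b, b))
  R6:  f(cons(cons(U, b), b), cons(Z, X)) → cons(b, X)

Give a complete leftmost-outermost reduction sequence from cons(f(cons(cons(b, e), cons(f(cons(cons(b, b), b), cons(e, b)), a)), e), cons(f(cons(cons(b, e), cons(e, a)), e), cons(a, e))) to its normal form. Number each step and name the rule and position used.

cons(cons(cons(b, b), a), cons(cons(e, a), cons(a, e)))

1. cons(f(cons(cons(b, e), cons(f(cons(cons(b, b), b), cons(e, b)), a)), e), cons(f(cons(cons(b, e), cons(e, a)), e), cons(a, e)))  →  cons(cons(f(cons(cons(b, b), b), cons(e, b)), a), cons(f(cons(cons(b, e), cons(e, a)), e), cons(a, e)))   [R2 at 1]
2. cons(cons(f(cons(cons(b, b), b), cons(e, b)), a), cons(f(cons(cons(b, e), cons(e, a)), e), cons(a, e)))  →  cons(cons(cons(b, b), a), cons(f(cons(cons(b, e), cons(e, a)), e), cons(a, e)))   [R6 at 1.1]
3. cons(cons(cons(b, b), a), cons(f(cons(cons(b, e), cons(e, a)), e), cons(a, e)))  →  cons(cons(cons(b, b), a), cons(cons(e, a), cons(a, e)))   [R2 at 2.1]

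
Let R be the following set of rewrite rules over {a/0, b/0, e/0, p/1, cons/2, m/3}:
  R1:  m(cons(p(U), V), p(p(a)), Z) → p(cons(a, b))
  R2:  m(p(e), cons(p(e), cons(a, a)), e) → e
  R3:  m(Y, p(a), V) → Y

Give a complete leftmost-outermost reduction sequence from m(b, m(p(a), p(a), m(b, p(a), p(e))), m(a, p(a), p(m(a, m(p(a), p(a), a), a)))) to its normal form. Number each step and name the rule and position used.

b

1. m(b, m(p(a), p(a), m(b, p(a), p(e))), m(a, p(a), p(m(a, m(p(a), p(a), a), a))))  →  m(b, p(a), m(a, p(a), p(m(a, m(p(a), p(a), a), a))))   [R3 at 2]
2. m(b, p(a), m(a, p(a), p(m(a, m(p(a), p(a), a), a))))  →  b   [R3 at ε]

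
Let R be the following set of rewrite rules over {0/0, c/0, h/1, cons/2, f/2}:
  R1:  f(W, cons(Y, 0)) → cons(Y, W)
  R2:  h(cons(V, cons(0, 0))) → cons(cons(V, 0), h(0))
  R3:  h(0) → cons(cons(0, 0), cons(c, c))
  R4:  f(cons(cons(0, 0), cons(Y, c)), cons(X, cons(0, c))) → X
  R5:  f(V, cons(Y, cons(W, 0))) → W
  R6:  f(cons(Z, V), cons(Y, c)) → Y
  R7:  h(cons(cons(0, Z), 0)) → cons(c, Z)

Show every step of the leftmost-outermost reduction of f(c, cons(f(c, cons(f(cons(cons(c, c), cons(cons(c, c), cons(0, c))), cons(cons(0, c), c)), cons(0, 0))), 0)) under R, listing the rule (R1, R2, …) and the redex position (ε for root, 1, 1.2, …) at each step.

cons(0, c)

1. f(c, cons(f(c, cons(f(cons(cons(c, c), cons(cons(c, c), cons(0, c))), cons(cons(0, c), c)), cons(0, 0))), 0))  →  cons(f(c, cons(f(cons(cons(c, c), cons(cons(c, c), cons(0, c))), cons(cons(0, c), c)), cons(0, 0))), c)   [R1 at ε]
2. cons(f(c, cons(f(cons(cons(c, c), cons(cons(c, c), cons(0, c))), cons(cons(0, c), c)), cons(0, 0))), c)  →  cons(0, c)   [R5 at 1]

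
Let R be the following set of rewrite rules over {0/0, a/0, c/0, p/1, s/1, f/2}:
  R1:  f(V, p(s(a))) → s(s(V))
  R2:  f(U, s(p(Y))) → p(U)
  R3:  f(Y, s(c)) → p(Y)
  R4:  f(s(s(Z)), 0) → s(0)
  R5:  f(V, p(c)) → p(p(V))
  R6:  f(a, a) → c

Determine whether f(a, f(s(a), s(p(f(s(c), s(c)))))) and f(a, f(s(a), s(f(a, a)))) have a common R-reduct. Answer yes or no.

Reduce t₁ = f(a, f(s(a), s(p(f(s(c), s(c)))))):
1. f(a, f(s(a), s(p(f(s(c), s(c))))))  →  f(a, p(s(a)))   [R2 at 2]
2. f(a, p(s(a)))  →  s(s(a))   [R1 at ε]

Reduce t₂ = f(a, f(s(a), s(f(a, a)))):
1. f(a, f(s(a), s(f(a, a))))  →  f(a, f(s(a), s(c)))   [R6 at 2.2.1]
2. f(a, f(s(a), s(c)))  →  f(a, p(s(a)))   [R3 at 2]
3. f(a, p(s(a)))  →  s(s(a))   [R1 at ε]

yes — NF(t₁) = s(s(a)), NF(t₂) = s(s(a))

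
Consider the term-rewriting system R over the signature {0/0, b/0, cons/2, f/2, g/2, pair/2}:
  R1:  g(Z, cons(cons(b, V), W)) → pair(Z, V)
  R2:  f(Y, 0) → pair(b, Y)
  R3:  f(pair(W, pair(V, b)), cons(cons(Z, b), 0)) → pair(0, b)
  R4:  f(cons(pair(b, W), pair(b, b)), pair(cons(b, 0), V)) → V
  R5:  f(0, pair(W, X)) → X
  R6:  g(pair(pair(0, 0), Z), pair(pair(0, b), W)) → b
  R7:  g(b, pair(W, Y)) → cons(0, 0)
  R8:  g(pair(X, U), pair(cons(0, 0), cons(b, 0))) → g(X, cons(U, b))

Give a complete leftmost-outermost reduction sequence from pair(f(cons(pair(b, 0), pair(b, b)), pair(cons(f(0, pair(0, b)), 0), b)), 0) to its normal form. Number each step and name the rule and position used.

pair(b, 0)

1. pair(f(cons(pair(b, 0), pair(b, b)), pair(cons(f(0, pair(0, b)), 0), b)), 0)  →  pair(f(cons(pair(b, 0), pair(b, b)), pair(cons(b, 0), b)), 0)   [R5 at 1.2.1.1]
2. pair(f(cons(pair(b, 0), pair(b, b)), pair(cons(b, 0), b)), 0)  →  pair(b, 0)   [R4 at 1]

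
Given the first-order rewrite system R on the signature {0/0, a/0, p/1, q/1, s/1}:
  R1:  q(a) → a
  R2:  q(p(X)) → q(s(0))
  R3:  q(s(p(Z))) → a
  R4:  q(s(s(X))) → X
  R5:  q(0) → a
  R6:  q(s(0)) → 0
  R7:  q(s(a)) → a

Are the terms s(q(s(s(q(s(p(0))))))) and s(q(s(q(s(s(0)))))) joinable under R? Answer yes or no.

no — NF(t₁) = s(a), NF(t₂) = s(0)

Reduce t₁ = s(q(s(s(q(s(p(0))))))):
1. s(q(s(s(q(s(p(0)))))))  →  s(q(s(p(0))))   [R4 at 1]
2. s(q(s(p(0))))  →  s(a)   [R3 at 1]

Reduce t₂ = s(q(s(q(s(s(0)))))):
1. s(q(s(q(s(s(0))))))  →  s(q(s(0)))   [R4 at 1.1.1]
2. s(q(s(0)))  →  s(0)   [R6 at 1]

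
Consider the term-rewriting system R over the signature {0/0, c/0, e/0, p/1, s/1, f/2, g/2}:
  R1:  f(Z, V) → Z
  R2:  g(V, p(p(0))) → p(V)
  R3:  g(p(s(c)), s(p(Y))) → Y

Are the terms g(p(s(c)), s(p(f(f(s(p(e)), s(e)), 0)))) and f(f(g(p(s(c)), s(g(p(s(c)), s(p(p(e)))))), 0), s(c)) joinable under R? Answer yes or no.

Reduce t₁ = g(p(s(c)), s(p(f(f(s(p(e)), s(e)), 0)))):
1. g(p(s(c)), s(p(f(f(s(p(e)), s(e)), 0))))  →  f(f(s(p(e)), s(e)), 0)   [R3 at ε]
2. f(f(s(p(e)), s(e)), 0)  →  f(s(p(e)), s(e))   [R1 at ε]
3. f(s(p(e)), s(e))  →  s(p(e))   [R1 at ε]

Reduce t₂ = f(f(g(p(s(c)), s(g(p(s(c)), s(p(p(e)))))), 0), s(c)):
1. f(f(g(p(s(c)), s(g(p(s(c)), s(p(p(e)))))), 0), s(c))  →  f(g(p(s(c)), s(g(p(s(c)), s(p(p(e)))))), 0)   [R1 at ε]
2. f(g(p(s(c)), s(g(p(s(c)), s(p(p(e)))))), 0)  →  g(p(s(c)), s(g(p(s(c)), s(p(p(e))))))   [R1 at ε]
3. g(p(s(c)), s(g(p(s(c)), s(p(p(e))))))  →  g(p(s(c)), s(p(e)))   [R3 at 2.1]
4. g(p(s(c)), s(p(e)))  →  e   [R3 at ε]

no — NF(t₁) = s(p(e)), NF(t₂) = e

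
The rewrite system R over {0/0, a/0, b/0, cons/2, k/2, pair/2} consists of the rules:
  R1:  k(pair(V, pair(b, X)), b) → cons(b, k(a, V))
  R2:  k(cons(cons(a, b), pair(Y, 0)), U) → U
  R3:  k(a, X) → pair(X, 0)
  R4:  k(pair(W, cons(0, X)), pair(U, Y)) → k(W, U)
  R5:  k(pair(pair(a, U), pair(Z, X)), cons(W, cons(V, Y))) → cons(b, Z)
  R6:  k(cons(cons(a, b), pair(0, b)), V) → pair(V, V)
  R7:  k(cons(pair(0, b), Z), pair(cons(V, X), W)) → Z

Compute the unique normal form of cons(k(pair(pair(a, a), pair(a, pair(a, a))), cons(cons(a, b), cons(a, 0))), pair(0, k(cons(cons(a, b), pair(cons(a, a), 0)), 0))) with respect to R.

1. cons(k(pair(pair(a, a), pair(a, pair(a, a))), cons(cons(a, b), cons(a, 0))), pair(0, k(cons(cons(a, b), pair(cons(a, a), 0)), 0)))  →  cons(cons(b, a), pair(0, k(cons(cons(a, b), pair(cons(a, a), 0)), 0)))   [R5 at 1]
2. cons(cons(b, a), pair(0, k(cons(cons(a, b), pair(cons(a, a), 0)), 0)))  →  cons(cons(b, a), pair(0, 0))   [R2 at 2.2]

cons(cons(b, a), pair(0, 0))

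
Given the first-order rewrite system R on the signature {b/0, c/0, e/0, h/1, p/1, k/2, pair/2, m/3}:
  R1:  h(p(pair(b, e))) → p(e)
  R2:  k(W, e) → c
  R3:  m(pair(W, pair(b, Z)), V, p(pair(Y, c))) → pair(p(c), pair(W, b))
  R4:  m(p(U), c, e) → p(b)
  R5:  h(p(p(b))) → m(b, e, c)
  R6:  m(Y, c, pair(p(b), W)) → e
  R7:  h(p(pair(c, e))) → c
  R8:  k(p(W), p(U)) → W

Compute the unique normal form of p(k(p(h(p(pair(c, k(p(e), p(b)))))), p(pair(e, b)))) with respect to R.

p(c)

1. p(k(p(h(p(pair(c, k(p(e), p(b)))))), p(pair(e, b))))  →  p(h(p(pair(c, k(p(e), p(b))))))   [R8 at 1]
2. p(h(p(pair(c, k(p(e), p(b))))))  →  p(h(p(pair(c, e))))   [R8 at 1.1.1.2]
3. p(h(p(pair(c, e))))  →  p(c)   [R7 at 1]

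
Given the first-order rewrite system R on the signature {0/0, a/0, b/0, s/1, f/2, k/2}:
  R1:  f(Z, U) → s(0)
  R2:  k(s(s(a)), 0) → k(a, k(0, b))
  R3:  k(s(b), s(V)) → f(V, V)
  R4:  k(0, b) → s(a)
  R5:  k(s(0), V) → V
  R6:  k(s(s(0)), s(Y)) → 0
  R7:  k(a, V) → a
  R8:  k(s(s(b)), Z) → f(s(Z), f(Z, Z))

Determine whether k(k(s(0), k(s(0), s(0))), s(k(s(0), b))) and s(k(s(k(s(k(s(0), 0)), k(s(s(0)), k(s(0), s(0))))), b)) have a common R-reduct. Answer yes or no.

yes — NF(t₁) = s(b), NF(t₂) = s(b)

Reduce t₁ = k(k(s(0), k(s(0), s(0))), s(k(s(0), b))):
1. k(k(s(0), k(s(0), s(0))), s(k(s(0), b)))  →  k(k(s(0), s(0)), s(k(s(0), b)))   [R5 at 1]
2. k(k(s(0), s(0)), s(k(s(0), b)))  →  k(s(0), s(k(s(0), b)))   [R5 at 1]
3. k(s(0), s(k(s(0), b)))  →  s(k(s(0), b))   [R5 at ε]
4. s(k(s(0), b))  →  s(b)   [R5 at 1]

Reduce t₂ = s(k(s(k(s(k(s(0), 0)), k(s(s(0)), k(s(0), s(0))))), b)):
1. s(k(s(k(s(k(s(0), 0)), k(s(s(0)), k(s(0), s(0))))), b))  →  s(k(s(k(s(0), k(s(s(0)), k(s(0), s(0))))), b))   [R5 at 1.1.1.1.1]
2. s(k(s(k(s(0), k(s(s(0)), k(s(0), s(0))))), b))  →  s(k(s(k(s(s(0)), k(s(0), s(0)))), b))   [R5 at 1.1.1]
3. s(k(s(k(s(s(0)), k(s(0), s(0)))), b))  →  s(k(s(k(s(s(0)), s(0))), b))   [R5 at 1.1.1.2]
4. s(k(s(k(s(s(0)), s(0))), b))  →  s(k(s(0), b))   [R6 at 1.1.1]
5. s(k(s(0), b))  →  s(b)   [R5 at 1]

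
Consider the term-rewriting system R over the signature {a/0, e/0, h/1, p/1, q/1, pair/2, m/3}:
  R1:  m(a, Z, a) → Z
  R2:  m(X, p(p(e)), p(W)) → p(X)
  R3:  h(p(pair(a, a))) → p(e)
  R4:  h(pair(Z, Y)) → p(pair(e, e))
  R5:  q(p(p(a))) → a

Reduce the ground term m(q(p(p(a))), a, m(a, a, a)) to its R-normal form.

1. m(q(p(p(a))), a, m(a, a, a))  →  m(a, a, m(a, a, a))   [R5 at 1]
2. m(a, a, m(a, a, a))  →  m(a, a, a)   [R1 at 3]
3. m(a, a, a)  →  a   [R1 at ε]

a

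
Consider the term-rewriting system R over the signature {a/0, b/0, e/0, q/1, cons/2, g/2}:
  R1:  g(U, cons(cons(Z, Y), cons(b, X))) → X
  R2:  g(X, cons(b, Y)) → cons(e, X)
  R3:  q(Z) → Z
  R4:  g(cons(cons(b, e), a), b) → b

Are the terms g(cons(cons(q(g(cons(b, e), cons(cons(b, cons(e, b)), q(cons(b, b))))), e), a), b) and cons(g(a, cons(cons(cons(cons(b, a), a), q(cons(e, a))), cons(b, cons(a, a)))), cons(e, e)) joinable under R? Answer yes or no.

Reduce t₁ = g(cons(cons(q(g(cons(b, e), cons(cons(b, cons(e, b)), q(cons(b, b))))), e), a), b):
1. g(cons(cons(q(g(cons(b, e), cons(cons(b, cons(e, b)), q(cons(b, b))))), e), a), b)  →  g(cons(cons(g(cons(b, e), cons(cons(b, cons(e, b)), q(cons(b, b)))), e), a), b)   [R3 at 1.1.1]
2. g(cons(cons(g(cons(b, e), cons(cons(b, cons(e, b)), q(cons(b, b)))), e), a), b)  →  g(cons(cons(g(cons(b, e), cons(cons(b, cons(e, b)), cons(b, b))), e), a), b)   [R3 at 1.1.1.2.2]
3. g(cons(cons(g(cons(b, e), cons(cons(b, cons(e, b)), cons(b, b))), e), a), b)  →  g(cons(cons(b, e), a), b)   [R1 at 1.1.1]
4. g(cons(cons(b, e), a), b)  →  b   [R4 at ε]

Reduce t₂ = cons(g(a, cons(cons(cons(cons(b, a), a), q(cons(e, a))), cons(b, cons(a, a)))), cons(e, e)):
1. cons(g(a, cons(cons(cons(cons(b, a), a), q(cons(e, a))), cons(b, cons(a, a)))), cons(e, e))  →  cons(cons(a, a), cons(e, e))   [R1 at 1]

no — NF(t₁) = b, NF(t₂) = cons(cons(a, a), cons(e, e))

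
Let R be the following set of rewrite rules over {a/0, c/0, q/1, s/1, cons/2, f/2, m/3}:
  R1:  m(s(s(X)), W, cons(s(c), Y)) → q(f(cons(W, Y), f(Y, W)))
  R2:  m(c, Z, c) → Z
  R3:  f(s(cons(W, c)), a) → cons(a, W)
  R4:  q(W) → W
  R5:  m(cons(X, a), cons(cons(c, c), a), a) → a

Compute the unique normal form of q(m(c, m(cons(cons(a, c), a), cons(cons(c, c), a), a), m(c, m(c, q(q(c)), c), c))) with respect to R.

1. q(m(c, m(cons(cons(a, c), a), cons(cons(c, c), a), a), m(c, m(c, q(q(c)), c), c)))  →  m(c, m(cons(cons(a, c), a), cons(cons(c, c), a), a), m(c, m(c, q(q(c)), c), c))   [R4 at ε]
2. m(c, m(cons(cons(a, c), a), cons(cons(c, c), a), a), m(c, m(c, q(q(c)), c), c))  →  m(c, a, m(c, m(c, q(q(c)), c), c))   [R5 at 2]
3. m(c, a, m(c, m(c, q(q(c)), c), c))  →  m(c, a, m(c, q(q(c)), c))   [R2 at 3]
4. m(c, a, m(c, q(q(c)), c))  →  m(c, a, q(q(c)))   [R2 at 3]
5. m(c, a, q(q(c)))  →  m(c, a, q(c))   [R4 at 3]
6. m(c, a, q(c))  →  m(c, a, c)   [R4 at 3]
7. m(c, a, c)  →  a   [R2 at ε]

a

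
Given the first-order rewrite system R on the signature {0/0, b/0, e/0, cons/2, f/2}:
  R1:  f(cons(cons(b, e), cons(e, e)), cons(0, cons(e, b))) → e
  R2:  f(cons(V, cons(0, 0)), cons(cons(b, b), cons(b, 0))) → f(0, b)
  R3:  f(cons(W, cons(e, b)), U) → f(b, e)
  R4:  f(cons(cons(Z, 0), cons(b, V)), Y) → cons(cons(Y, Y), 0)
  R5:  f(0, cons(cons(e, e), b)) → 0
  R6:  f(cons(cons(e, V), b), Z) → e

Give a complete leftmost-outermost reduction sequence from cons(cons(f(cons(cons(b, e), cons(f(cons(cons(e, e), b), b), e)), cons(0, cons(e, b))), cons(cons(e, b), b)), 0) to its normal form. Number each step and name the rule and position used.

cons(cons(e, cons(cons(e, b), b)), 0)

1. cons(cons(f(cons(cons(b, e), cons(f(cons(cons(e, e), b), b), e)), cons(0, cons(e, b))), cons(cons(e, b), b)), 0)  →  cons(cons(f(cons(cons(b, e), cons(e, e)), cons(0, cons(e, b))), cons(cons(e, b), b)), 0)   [R6 at 1.1.1.2.1]
2. cons(cons(f(cons(cons(b, e), cons(e, e)), cons(0, cons(e, b))), cons(cons(e, b), b)), 0)  →  cons(cons(e, cons(cons(e, b), b)), 0)   [R1 at 1.1]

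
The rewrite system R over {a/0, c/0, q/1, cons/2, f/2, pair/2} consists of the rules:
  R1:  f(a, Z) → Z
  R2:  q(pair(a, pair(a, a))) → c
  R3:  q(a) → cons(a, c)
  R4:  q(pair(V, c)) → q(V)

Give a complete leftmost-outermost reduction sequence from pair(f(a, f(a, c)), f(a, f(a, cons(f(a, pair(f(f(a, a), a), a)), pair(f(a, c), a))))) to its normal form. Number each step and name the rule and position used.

1. pair(f(a, f(a, c)), f(a, f(a, cons(f(a, pair(f(f(a, a), a), a)), pair(f(a, c), a)))))  →  pair(f(a, c), f(a, f(a, cons(f(a, pair(f(f(a, a), a), a)), pair(f(a, c), a)))))   [R1 at 1]
2. pair(f(a, c), f(a, f(a, cons(f(a, pair(f(f(a, a), a), a)), pair(f(a, c), a)))))  →  pair(c, f(a, f(a, cons(f(a, pair(f(f(a, a), a), a)), pair(f(a, c), a)))))   [R1 at 1]
3. pair(c, f(a, f(a, cons(f(a, pair(f(f(a, a), a), a)), pair(f(a, c), a)))))  →  pair(c, f(a, cons(f(a, pair(f(f(a, a), a), a)), pair(f(a, c), a))))   [R1 at 2]
4. pair(c, f(a, cons(f(a, pair(f(f(a, a), a), a)), pair(f(a, c), a))))  →  pair(c, cons(f(a, pair(f(f(a, a), a), a)), pair(f(a, c), a)))   [R1 at 2]
5. pair(c, cons(f(a, pair(f(f(a, a), a), a)), pair(f(a, c), a)))  →  pair(c, cons(pair(f(f(a, a), a), a), pair(f(a, c), a)))   [R1 at 2.1]
6. pair(c, cons(pair(f(f(a, a), a), a), pair(f(a, c), a)))  →  pair(c, cons(pair(f(a, a), a), pair(f(a, c), a)))   [R1 at 2.1.1.1]
7. pair(c, cons(pair(f(a, a), a), pair(f(a, c), a)))  →  pair(c, cons(pair(a, a), pair(f(a, c), a)))   [R1 at 2.1.1]
8. pair(c, cons(pair(a, a), pair(f(a, c), a)))  →  pair(c, cons(pair(a, a), pair(c, a)))   [R1 at 2.2.1]

pair(c, cons(pair(a, a), pair(c, a)))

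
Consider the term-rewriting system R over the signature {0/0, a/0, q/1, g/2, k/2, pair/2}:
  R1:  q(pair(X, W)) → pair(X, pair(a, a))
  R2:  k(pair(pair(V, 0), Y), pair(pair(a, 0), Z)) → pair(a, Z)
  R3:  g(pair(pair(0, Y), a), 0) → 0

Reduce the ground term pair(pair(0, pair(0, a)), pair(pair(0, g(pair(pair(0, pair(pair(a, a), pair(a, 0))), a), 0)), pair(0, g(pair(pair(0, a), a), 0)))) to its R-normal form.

1. pair(pair(0, pair(0, a)), pair(pair(0, g(pair(pair(0, pair(pair(a, a), pair(a, 0))), a), 0)), pair(0, g(pair(pair(0, a), a), 0))))  →  pair(pair(0, pair(0, a)), pair(pair(0, 0), pair(0, g(pair(pair(0, a), a), 0))))   [R3 at 2.1.2]
2. pair(pair(0, pair(0, a)), pair(pair(0, 0), pair(0, g(pair(pair(0, a), a), 0))))  →  pair(pair(0, pair(0, a)), pair(pair(0, 0), pair(0, 0)))   [R3 at 2.2.2]

pair(pair(0, pair(0, a)), pair(pair(0, 0), pair(0, 0)))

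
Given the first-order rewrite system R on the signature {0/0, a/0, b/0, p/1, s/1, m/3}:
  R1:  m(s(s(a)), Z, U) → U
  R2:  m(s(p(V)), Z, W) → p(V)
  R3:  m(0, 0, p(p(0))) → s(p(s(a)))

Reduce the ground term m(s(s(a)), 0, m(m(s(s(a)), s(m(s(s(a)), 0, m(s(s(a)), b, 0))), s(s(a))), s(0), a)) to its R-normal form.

a

1. m(s(s(a)), 0, m(m(s(s(a)), s(m(s(s(a)), 0, m(s(s(a)), b, 0))), s(s(a))), s(0), a))  →  m(m(s(s(a)), s(m(s(s(a)), 0, m(s(s(a)), b, 0))), s(s(a))), s(0), a)   [R1 at ε]
2. m(m(s(s(a)), s(m(s(s(a)), 0, m(s(s(a)), b, 0))), s(s(a))), s(0), a)  →  m(s(s(a)), s(0), a)   [R1 at 1]
3. m(s(s(a)), s(0), a)  →  a   [R1 at ε]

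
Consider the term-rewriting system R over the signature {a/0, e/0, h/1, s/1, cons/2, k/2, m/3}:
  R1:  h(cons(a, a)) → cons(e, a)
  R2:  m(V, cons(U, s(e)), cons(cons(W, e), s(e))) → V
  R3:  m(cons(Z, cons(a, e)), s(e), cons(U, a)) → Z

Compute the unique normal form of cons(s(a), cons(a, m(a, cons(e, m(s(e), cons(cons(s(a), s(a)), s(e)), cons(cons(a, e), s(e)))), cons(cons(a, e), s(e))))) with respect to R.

1. cons(s(a), cons(a, m(a, cons(e, m(s(e), cons(cons(s(a), s(a)), s(e)), cons(cons(a, e), s(e)))), cons(cons(a, e), s(e)))))  →  cons(s(a), cons(a, m(a, cons(e, s(e)), cons(cons(a, e), s(e)))))   [R2 at 2.2.2.2]
2. cons(s(a), cons(a, m(a, cons(e, s(e)), cons(cons(a, e), s(e)))))  →  cons(s(a), cons(a, a))   [R2 at 2.2]

cons(s(a), cons(a, a))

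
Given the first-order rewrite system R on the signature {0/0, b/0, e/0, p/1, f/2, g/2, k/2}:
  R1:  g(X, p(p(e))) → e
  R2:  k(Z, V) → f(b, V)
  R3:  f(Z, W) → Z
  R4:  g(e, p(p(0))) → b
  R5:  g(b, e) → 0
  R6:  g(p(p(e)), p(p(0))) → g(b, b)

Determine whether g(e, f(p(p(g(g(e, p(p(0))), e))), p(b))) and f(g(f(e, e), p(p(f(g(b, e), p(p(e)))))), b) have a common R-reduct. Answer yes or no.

Reduce t₁ = g(e, f(p(p(g(g(e, p(p(0))), e))), p(b))):
1. g(e, f(p(p(g(g(e, p(p(0))), e))), p(b)))  →  g(e, p(p(g(g(e, p(p(0))), e))))   [R3 at 2]
2. g(e, p(p(g(g(e, p(p(0))), e))))  →  g(e, p(p(g(b, e))))   [R4 at 2.1.1.1]
3. g(e, p(p(g(b, e))))  →  g(e, p(p(0)))   [R5 at 2.1.1]
4. g(e, p(p(0)))  →  b   [R4 at ε]

Reduce t₂ = f(g(f(e, e), p(p(f(g(b, e), p(p(e)))))), b):
1. f(g(f(e, e), p(p(f(g(b, e), p(p(e)))))), b)  →  g(f(e, e), p(p(f(g(b, e), p(p(e))))))   [R3 at ε]
2. g(f(e, e), p(p(f(g(b, e), p(p(e))))))  →  g(e, p(p(f(g(b, e), p(p(e))))))   [R3 at 1]
3. g(e, p(p(f(g(b, e), p(p(e))))))  →  g(e, p(p(g(b, e))))   [R3 at 2.1.1]
4. g(e, p(p(g(b, e))))  →  g(e, p(p(0)))   [R5 at 2.1.1]
5. g(e, p(p(0)))  →  b   [R4 at ε]

yes — NF(t₁) = b, NF(t₂) = b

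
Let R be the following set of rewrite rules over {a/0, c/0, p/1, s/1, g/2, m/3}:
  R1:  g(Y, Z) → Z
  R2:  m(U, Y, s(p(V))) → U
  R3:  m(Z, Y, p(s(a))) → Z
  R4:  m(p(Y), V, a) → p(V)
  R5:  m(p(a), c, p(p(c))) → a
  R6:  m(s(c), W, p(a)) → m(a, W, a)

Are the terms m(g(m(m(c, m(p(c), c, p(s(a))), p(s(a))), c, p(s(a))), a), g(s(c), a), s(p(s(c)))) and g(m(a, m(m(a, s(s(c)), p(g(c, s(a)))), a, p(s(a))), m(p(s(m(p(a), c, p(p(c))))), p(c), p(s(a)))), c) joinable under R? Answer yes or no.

no — NF(t₁) = a, NF(t₂) = c

Reduce t₁ = m(g(m(m(c, m(p(c), c, p(s(a))), p(s(a))), c, p(s(a))), a), g(s(c), a), s(p(s(c)))):
1. m(g(m(m(c, m(p(c), c, p(s(a))), p(s(a))), c, p(s(a))), a), g(s(c), a), s(p(s(c))))  →  g(m(m(c, m(p(c), c, p(s(a))), p(s(a))), c, p(s(a))), a)   [R2 at ε]
2. g(m(m(c, m(p(c), c, p(s(a))), p(s(a))), c, p(s(a))), a)  →  a   [R1 at ε]

Reduce t₂ = g(m(a, m(m(a, s(s(c)), p(g(c, s(a)))), a, p(s(a))), m(p(s(m(p(a), c, p(p(c))))), p(c), p(s(a)))), c):
1. g(m(a, m(m(a, s(s(c)), p(g(c, s(a)))), a, p(s(a))), m(p(s(m(p(a), c, p(p(c))))), p(c), p(s(a)))), c)  →  c   [R1 at ε]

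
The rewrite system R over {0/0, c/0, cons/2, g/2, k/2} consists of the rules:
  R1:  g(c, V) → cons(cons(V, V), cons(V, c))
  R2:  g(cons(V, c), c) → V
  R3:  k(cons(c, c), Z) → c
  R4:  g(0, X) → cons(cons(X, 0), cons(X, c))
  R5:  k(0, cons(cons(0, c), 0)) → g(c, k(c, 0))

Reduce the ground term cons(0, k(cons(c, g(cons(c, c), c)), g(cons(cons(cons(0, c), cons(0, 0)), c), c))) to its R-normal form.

cons(0, c)

1. cons(0, k(cons(c, g(cons(c, c), c)), g(cons(cons(cons(0, c), cons(0, 0)), c), c)))  →  cons(0, k(cons(c, c), g(cons(cons(cons(0, c), cons(0, 0)), c), c)))   [R2 at 2.1.2]
2. cons(0, k(cons(c, c), g(cons(cons(cons(0, c), cons(0, 0)), c), c)))  →  cons(0, c)   [R3 at 2]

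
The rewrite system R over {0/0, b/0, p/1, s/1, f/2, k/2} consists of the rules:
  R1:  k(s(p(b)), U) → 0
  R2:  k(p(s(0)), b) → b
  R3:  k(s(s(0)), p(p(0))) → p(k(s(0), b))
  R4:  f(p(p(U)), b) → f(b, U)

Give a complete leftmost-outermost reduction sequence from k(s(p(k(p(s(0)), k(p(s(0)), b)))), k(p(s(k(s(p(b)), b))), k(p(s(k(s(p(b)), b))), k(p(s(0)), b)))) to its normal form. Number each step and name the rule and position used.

1. k(s(p(k(p(s(0)), k(p(s(0)), b)))), k(p(s(k(s(p(b)), b))), k(p(s(k(s(p(b)), b))), k(p(s(0)), b))))  →  k(s(p(k(p(s(0)), b))), k(p(s(k(s(p(b)), b))), k(p(s(k(s(p(b)), b))), k(p(s(0)), b))))   [R2 at 1.1.1.2]
2. k(s(p(k(p(s(0)), b))), k(p(s(k(s(p(b)), b))), k(p(s(k(s(p(b)), b))), k(p(s(0)), b))))  →  k(s(p(b)), k(p(s(k(s(p(b)), b))), k(p(s(k(s(p(b)), b))), k(p(s(0)), b))))   [R2 at 1.1.1]
3. k(s(p(b)), k(p(s(k(s(p(b)), b))), k(p(s(k(s(p(b)), b))), k(p(s(0)), b))))  →  0   [R1 at ε]

0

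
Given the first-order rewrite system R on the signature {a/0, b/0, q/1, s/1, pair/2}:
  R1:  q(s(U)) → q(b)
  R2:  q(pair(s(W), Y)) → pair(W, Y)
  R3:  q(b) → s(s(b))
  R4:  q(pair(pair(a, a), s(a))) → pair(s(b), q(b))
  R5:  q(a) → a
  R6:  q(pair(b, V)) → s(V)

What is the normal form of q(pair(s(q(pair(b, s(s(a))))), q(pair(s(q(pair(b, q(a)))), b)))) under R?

pair(s(s(s(a))), pair(s(a), b))

1. q(pair(s(q(pair(b, s(s(a))))), q(pair(s(q(pair(b, q(a)))), b))))  →  pair(q(pair(b, s(s(a)))), q(pair(s(q(pair(b, q(a)))), b)))   [R2 at ε]
2. pair(q(pair(b, s(s(a)))), q(pair(s(q(pair(b, q(a)))), b)))  →  pair(s(s(s(a))), q(pair(s(q(pair(b, q(a)))), b)))   [R6 at 1]
3. pair(s(s(s(a))), q(pair(s(q(pair(b, q(a)))), b)))  →  pair(s(s(s(a))), pair(q(pair(b, q(a))), b))   [R2 at 2]
4. pair(s(s(s(a))), pair(q(pair(b, q(a))), b))  →  pair(s(s(s(a))), pair(s(q(a)), b))   [R6 at 2.1]
5. pair(s(s(s(a))), pair(s(q(a)), b))  →  pair(s(s(s(a))), pair(s(a), b))   [R5 at 2.1.1]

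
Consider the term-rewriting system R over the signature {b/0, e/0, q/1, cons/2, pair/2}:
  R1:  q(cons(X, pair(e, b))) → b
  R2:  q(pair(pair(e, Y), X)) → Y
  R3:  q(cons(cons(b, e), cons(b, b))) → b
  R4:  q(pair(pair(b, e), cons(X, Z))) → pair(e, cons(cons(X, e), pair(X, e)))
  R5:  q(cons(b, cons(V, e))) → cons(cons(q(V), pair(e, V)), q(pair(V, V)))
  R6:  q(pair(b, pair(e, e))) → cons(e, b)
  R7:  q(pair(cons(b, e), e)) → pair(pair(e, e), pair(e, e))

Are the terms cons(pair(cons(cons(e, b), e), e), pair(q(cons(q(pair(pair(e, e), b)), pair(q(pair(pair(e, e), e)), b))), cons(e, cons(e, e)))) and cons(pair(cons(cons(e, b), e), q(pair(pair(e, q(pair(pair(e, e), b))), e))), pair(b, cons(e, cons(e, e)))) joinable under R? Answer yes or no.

Reduce t₁ = cons(pair(cons(cons(e, b), e), e), pair(q(cons(q(pair(pair(e, e), b)), pair(q(pair(pair(e, e), e)), b))), cons(e, cons(e, e)))):
1. cons(pair(cons(cons(e, b), e), e), pair(q(cons(q(pair(pair(e, e), b)), pair(q(pair(pair(e, e), e)), b))), cons(e, cons(e, e))))  →  cons(pair(cons(cons(e, b), e), e), pair(q(cons(e, pair(q(pair(pair(e, e), e)), b))), cons(e, cons(e, e))))   [R2 at 2.1.1.1]
2. cons(pair(cons(cons(e, b), e), e), pair(q(cons(e, pair(q(pair(pair(e, e), e)), b))), cons(e, cons(e, e))))  →  cons(pair(cons(cons(e, b), e), e), pair(q(cons(e, pair(e, b))), cons(e, cons(e, e))))   [R2 at 2.1.1.2.1]
3. cons(pair(cons(cons(e, b), e), e), pair(q(cons(e, pair(e, b))), cons(e, cons(e, e))))  →  cons(pair(cons(cons(e, b), e), e), pair(b, cons(e, cons(e, e))))   [R1 at 2.1]

Reduce t₂ = cons(pair(cons(cons(e, b), e), q(pair(pair(e, q(pair(pair(e, e), b))), e))), pair(b, cons(e, cons(e, e)))):
1. cons(pair(cons(cons(e, b), e), q(pair(pair(e, q(pair(pair(e, e), b))), e))), pair(b, cons(e, cons(e, e))))  →  cons(pair(cons(cons(e, b), e), q(pair(pair(e, e), b))), pair(b, cons(e, cons(e, e))))   [R2 at 1.2]
2. cons(pair(cons(cons(e, b), e), q(pair(pair(e, e), b))), pair(b, cons(e, cons(e, e))))  →  cons(pair(cons(cons(e, b), e), e), pair(b, cons(e, cons(e, e))))   [R2 at 1.2]

yes — NF(t₁) = cons(pair(cons(cons(e, b), e), e), pair(b, cons(e, cons(e, e)))), NF(t₂) = cons(pair(cons(cons(e, b), e), e), pair(b, cons(e, cons(e, e))))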